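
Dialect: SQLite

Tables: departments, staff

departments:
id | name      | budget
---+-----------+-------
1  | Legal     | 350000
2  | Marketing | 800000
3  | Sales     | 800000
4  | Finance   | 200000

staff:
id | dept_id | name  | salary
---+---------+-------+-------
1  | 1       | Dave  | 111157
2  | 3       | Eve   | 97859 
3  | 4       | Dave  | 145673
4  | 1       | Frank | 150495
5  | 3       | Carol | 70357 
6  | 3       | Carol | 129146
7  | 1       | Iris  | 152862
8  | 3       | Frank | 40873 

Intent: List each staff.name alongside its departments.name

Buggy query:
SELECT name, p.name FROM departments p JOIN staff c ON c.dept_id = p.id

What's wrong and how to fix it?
Bug: 'name' exists in both joined tables, so the database can't tell which one is meant

Fix: Qualify the column with its table alias (c.name)

Corrected query:
SELECT c.name, p.name FROM departments p JOIN staff c ON c.dept_id = p.id

Result:
name  | name   
------+--------
Dave  | Legal  
Eve   | Sales  
Dave  | Finance
Frank | Legal  
Carol | Sales  
Carol | Sales  
Iris  | Legal  
Frank | Sales  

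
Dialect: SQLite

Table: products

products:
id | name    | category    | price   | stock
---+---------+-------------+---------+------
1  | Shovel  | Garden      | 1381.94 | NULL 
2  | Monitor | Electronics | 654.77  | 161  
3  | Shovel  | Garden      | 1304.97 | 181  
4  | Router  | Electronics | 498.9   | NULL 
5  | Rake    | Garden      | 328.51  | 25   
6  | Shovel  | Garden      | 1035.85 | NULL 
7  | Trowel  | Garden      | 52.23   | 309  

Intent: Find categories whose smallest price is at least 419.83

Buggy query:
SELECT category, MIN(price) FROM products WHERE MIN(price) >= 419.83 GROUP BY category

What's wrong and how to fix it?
Bug: Aggregates like MIN are computed per group after WHERE runs

Fix: Use HAVING for the per-group MIN condition

Corrected query:
SELECT category, MIN(price) FROM products GROUP BY category HAVING MIN(price) >= 419.83

Result:
category    | MIN(price)
------------+-----------
Electronics | 498.9     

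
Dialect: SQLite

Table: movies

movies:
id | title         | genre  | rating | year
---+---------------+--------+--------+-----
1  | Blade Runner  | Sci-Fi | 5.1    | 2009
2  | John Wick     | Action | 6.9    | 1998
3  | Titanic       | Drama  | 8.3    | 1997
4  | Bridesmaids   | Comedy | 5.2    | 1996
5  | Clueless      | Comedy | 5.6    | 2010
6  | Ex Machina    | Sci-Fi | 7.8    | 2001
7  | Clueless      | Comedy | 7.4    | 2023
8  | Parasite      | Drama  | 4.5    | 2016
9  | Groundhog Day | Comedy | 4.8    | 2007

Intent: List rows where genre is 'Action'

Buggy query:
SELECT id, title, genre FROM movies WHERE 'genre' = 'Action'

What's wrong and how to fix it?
Bug: Single quotes denote string literals in SQL; the column name is being compared as a constant string

Fix: Reference the column as genre without single quotes

Corrected query:
SELECT id, title, genre FROM movies WHERE genre = 'Action'

Result:
id | title     | genre 
---+-----------+-------
2  | John Wick | Action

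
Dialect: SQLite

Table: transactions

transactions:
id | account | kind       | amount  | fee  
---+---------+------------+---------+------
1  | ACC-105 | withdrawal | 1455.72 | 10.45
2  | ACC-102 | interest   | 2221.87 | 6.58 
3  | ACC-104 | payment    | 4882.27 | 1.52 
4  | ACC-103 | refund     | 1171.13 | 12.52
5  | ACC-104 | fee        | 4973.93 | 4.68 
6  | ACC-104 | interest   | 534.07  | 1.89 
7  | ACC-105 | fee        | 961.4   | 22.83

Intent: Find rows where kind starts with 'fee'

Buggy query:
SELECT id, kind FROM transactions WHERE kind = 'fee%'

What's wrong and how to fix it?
Bug: Wildcards only work with LIKE; '=' treats '%' as a literal character

Fix: Replace '=' with LIKE so 'fee%' is treated as a pattern

Corrected query:
SELECT id, kind FROM transactions WHERE kind LIKE 'fee%'

Result:
id | kind
---+-----
5  | fee 
7  | fee 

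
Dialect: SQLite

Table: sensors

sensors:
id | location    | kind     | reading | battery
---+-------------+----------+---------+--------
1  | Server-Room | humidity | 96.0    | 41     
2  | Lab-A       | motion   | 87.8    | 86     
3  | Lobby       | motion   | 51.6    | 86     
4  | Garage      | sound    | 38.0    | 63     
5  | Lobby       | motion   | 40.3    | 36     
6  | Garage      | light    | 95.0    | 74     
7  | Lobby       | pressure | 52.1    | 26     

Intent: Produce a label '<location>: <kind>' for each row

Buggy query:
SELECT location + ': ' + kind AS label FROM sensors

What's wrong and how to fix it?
Bug: '+' is numeric addition; on text columns SQLite converts them to 0 instead of concatenating

Fix: Use the || operator for string concatenation

Corrected query:
SELECT location || ': ' || kind AS label FROM sensors

Result:
label                
---------------------
Server-Room: humidity
Lab-A: motion        
Lobby: motion        
Garage: sound        
Lobby: motion        
Garage: light        
Lobby: pressure      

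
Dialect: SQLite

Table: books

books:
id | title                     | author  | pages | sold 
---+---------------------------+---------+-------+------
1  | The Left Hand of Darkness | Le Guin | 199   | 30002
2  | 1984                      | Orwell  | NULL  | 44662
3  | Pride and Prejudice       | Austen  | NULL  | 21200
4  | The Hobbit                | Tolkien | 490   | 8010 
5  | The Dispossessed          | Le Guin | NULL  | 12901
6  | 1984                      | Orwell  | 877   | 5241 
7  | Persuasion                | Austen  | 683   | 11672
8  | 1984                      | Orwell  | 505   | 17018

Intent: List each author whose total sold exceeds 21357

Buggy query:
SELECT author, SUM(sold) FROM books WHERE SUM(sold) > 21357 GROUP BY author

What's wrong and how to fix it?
Bug: SUM(sold) is an aggregate, but WHERE filters rows before aggregation

Fix: Use HAVING (which filters groups after aggregation) instead of WHERE

Corrected query:
SELECT author, SUM(sold) FROM books GROUP BY author HAVING SUM(sold) > 21357

Result:
author  | SUM(sold)
--------+----------
Austen  | 32872    
Le Guin | 42903    
Orwell  | 66921    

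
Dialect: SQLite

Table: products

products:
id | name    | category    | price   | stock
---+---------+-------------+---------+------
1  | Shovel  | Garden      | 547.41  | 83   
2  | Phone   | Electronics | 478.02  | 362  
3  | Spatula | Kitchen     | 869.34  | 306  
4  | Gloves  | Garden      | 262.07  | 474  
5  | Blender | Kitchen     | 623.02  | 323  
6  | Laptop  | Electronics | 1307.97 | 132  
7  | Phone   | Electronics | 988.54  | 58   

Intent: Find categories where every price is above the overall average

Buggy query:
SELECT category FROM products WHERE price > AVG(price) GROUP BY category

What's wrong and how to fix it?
Bug: AVG() is an aggregate; it can't sit directly in WHERE

Fix: Use a subquery for AVG and a HAVING MIN(...) filter so the condition holds for every row in the group

Corrected query:
SELECT category FROM products GROUP BY category HAVING MIN(price) > (SELECT AVG(price) FROM products)

Result:
(no rows)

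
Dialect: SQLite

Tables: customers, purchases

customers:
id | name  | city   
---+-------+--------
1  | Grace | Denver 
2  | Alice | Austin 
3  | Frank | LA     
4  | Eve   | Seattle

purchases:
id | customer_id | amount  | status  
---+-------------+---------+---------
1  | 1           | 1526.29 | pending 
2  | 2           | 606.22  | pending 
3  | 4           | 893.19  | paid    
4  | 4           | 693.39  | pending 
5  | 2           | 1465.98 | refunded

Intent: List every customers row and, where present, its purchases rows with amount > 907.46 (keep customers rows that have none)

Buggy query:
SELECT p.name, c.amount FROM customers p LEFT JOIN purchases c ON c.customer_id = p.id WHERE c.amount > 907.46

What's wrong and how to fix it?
Bug: A WHERE condition on the right-hand table after LEFT JOIN drops unmatched parents

Fix: Move the right-table condition into the ON clause so unmatched parents are kept

Corrected query:
SELECT p.name, c.amount FROM customers p LEFT JOIN purchases c ON c.customer_id = p.id AND c.amount > 907.46

Result:
name  | amount 
------+--------
Grace | 1526.29
Alice | 1465.98
Frank | NULL   
Eve   | NULL   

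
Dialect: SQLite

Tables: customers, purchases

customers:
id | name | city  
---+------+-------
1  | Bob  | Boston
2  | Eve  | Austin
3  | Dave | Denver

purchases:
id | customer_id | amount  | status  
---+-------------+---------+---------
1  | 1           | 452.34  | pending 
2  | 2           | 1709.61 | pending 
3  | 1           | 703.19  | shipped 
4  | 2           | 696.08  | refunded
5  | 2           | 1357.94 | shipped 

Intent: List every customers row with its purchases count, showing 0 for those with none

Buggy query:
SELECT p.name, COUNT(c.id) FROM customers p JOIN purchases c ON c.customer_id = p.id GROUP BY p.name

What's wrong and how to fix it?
Bug: An inner join excludes parents with zero children

Fix: Use LEFT JOIN so parents without children still appear (COUNT(c.id) gives 0)

Corrected query:
SELECT p.name, COUNT(c.id) FROM customers p LEFT JOIN purchases c ON c.customer_id = p.id GROUP BY p.name

Result:
name | COUNT(c.id)
-----+------------
Bob  | 2          
Dave | 0          
Eve  | 3          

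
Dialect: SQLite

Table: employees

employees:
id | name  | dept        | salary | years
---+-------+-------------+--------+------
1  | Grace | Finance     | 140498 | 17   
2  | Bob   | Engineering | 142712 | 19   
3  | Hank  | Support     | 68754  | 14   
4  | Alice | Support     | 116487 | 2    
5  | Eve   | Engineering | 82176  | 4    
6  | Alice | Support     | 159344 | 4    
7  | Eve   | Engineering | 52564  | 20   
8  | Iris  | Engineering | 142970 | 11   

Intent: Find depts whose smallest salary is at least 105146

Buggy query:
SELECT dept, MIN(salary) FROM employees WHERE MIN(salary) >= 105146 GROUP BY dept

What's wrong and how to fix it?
Bug: Aggregates like MIN are computed per group after WHERE runs

Fix: Use HAVING for the per-group MIN condition

Corrected query:
SELECT dept, MIN(salary) FROM employees GROUP BY dept HAVING MIN(salary) >= 105146

Result:
dept    | MIN(salary)
--------+------------
Finance | 140498     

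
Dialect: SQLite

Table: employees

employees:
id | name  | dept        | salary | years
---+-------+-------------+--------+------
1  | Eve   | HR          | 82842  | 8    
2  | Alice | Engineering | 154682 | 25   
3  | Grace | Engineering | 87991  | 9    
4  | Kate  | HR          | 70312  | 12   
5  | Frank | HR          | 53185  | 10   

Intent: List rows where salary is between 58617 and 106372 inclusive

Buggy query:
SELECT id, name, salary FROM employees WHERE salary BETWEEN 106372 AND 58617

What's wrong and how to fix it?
Bug: BETWEEN expects the lower bound first; with 106372 AND 58617 the range is empty

Fix: Write BETWEEN 58617 AND 106372

Corrected query:
SELECT id, name, salary FROM employees WHERE salary BETWEEN 58617 AND 106372

Result:
id | name  | salary
---+-------+-------
1  | Eve   | 82842 
3  | Grace | 87991 
4  | Kate  | 70312 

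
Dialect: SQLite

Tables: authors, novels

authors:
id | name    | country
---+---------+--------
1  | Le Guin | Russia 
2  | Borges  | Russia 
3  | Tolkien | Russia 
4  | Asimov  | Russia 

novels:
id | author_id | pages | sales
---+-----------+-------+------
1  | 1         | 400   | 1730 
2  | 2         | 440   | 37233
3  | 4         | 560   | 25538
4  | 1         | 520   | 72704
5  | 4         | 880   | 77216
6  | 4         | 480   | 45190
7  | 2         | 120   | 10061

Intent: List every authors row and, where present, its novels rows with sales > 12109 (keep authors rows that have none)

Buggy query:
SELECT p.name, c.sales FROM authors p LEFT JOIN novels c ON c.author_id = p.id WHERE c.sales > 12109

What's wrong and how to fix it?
Bug: A WHERE condition on the right-hand table after LEFT JOIN drops unmatched parents

Fix: Move the right-table condition into the ON clause so unmatched parents are kept

Corrected query:
SELECT p.name, c.sales FROM authors p LEFT JOIN novels c ON c.author_id = p.id AND c.sales > 12109

Result:
name    | sales
--------+------
Le Guin | 72704
Borges  | 37233
Tolkien | NULL 
Asimov  | 25538
Asimov  | 45190
Asimov  | 77216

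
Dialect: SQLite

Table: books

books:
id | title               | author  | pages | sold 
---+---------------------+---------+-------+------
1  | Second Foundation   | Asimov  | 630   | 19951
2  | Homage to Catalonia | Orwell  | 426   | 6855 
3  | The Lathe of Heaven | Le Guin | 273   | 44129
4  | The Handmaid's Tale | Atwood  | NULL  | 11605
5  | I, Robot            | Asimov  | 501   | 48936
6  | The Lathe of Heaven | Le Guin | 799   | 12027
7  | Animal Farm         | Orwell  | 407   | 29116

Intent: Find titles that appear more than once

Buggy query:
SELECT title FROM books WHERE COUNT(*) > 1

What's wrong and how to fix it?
Bug: WHERE can't reference COUNT(*); aggregates are computed after WHERE

Fix: GROUP BY title, then filter groups with HAVING COUNT(*) > 1

Corrected query:
SELECT title FROM books GROUP BY title HAVING COUNT(*) > 1

Result:
title              
-------------------
The Lathe of Heaven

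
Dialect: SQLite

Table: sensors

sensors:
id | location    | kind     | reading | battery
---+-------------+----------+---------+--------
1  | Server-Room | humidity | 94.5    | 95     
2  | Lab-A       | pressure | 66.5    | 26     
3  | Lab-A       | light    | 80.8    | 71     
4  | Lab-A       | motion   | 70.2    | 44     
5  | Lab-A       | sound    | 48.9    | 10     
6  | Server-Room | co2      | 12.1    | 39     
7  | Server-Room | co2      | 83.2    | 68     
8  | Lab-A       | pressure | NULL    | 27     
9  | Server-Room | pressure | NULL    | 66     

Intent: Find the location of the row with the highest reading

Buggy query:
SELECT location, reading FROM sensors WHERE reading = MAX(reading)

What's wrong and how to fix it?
Bug: WHERE is evaluated per row; an aggregate over the whole table isn't defined there

Fix: Wrap MAX in a scalar subquery so WHERE compares against a single value

Corrected query:
SELECT location, reading FROM sensors WHERE reading = (SELECT MAX(reading) FROM sensors)

Result:
location    | reading
------------+--------
Server-Room | 94.5   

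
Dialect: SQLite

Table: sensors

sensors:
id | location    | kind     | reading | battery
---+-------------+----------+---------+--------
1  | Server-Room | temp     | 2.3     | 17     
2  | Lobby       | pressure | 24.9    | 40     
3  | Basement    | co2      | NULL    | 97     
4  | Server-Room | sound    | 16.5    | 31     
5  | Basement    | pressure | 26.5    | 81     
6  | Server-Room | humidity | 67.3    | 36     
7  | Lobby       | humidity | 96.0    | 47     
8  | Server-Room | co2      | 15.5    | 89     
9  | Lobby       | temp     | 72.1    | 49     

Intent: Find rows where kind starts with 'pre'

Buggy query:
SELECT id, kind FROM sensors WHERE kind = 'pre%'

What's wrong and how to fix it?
Bug: Wildcards only work with LIKE; '=' treats '%' as a literal character

Fix: Use LIKE for wildcard pattern matching

Corrected query:
SELECT id, kind FROM sensors WHERE kind LIKE 'pre%'

Result:
id | kind    
---+---------
2  | pressure
5  | pressure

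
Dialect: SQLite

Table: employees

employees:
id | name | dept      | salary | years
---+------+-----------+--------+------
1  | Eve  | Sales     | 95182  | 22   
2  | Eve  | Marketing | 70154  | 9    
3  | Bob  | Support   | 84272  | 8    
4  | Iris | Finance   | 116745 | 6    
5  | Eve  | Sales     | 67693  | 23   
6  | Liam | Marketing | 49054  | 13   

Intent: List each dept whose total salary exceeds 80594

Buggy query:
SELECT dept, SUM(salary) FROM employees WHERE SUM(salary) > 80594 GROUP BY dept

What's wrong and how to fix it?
Bug: WHERE runs before GROUP BY, so aggregates aren't available there

Fix: Move the aggregate condition to a HAVING clause

Corrected query:
SELECT dept, SUM(salary) FROM employees GROUP BY dept HAVING SUM(salary) > 80594

Result:
dept      | SUM(salary)
----------+------------
Finance   | 116745     
Marketing | 119208     
Sales     | 162875     
Support   | 84272      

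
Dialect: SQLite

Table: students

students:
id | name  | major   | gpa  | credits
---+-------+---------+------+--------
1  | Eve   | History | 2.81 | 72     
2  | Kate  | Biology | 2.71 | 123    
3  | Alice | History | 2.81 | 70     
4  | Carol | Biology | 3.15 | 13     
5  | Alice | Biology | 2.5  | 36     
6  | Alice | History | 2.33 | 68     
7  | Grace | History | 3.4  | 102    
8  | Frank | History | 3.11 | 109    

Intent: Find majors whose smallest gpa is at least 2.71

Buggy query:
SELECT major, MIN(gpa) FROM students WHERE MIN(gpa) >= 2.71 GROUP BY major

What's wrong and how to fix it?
Bug: Aggregates like MIN are computed per group after WHERE runs

Fix: Replace WHERE with HAVING after the GROUP BY

Corrected query:
SELECT major, MIN(gpa) FROM students GROUP BY major HAVING MIN(gpa) >= 2.71

Result:
(no rows)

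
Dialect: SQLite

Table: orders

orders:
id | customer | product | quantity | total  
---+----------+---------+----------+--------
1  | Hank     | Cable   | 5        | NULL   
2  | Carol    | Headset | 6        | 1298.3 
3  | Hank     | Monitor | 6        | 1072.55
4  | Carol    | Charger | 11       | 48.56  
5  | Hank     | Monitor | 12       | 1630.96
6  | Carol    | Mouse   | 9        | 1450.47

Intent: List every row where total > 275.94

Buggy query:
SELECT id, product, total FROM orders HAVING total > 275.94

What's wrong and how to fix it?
Bug: This is a non-aggregate query (no GROUP BY, no aggregates), so in SQLite the HAVING clause is invalid here; a row-level condition belongs in WHERE

Fix: Replace HAVING with WHERE since the condition applies to individual rows

Corrected query:
SELECT id, product, total FROM orders WHERE total > 275.94

Result:
id | product | total  
---+---------+--------
2  | Headset | 1298.3 
3  | Monitor | 1072.55
5  | Monitor | 1630.96
6  | Mouse   | 1450.47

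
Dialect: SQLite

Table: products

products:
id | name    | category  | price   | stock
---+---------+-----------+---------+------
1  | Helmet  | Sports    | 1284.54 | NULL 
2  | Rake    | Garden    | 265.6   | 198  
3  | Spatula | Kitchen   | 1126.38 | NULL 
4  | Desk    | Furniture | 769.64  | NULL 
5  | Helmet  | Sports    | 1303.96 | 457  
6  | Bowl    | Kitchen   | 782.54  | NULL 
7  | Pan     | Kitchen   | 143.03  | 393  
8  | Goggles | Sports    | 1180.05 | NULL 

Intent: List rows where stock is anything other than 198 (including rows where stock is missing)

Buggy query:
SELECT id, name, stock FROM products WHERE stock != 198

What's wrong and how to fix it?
Bug: Inequality against NULL is unknown, not true; rows with NULL are dropped

Fix: Add an explicit OR stock IS NULL to include the missing-value rows

Corrected query:
SELECT id, name, stock FROM products WHERE stock != 198 OR stock IS NULL

Result:
id | name    | stock
---+---------+------
1  | Helmet  | NULL 
3  | Spatula | NULL 
4  | Desk    | NULL 
5  | Helmet  | 457  
6  | Bowl    | NULL 
7  | Pan     | 393  
8  | Goggles | NULL 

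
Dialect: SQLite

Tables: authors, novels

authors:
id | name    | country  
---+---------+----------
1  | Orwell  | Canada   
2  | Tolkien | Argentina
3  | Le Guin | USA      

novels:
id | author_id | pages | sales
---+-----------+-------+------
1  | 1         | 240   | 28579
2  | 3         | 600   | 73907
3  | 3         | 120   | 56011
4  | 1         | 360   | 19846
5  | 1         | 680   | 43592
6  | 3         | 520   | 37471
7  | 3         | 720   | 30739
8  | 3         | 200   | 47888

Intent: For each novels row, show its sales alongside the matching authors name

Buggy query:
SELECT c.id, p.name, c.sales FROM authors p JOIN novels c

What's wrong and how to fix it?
Bug: JOIN with no ON clause produces a cartesian product; every novels row pairs with every authors row

Fix: Specify the join condition linking the foreign key to the parent id

Corrected query:
SELECT c.id, p.name, c.sales FROM authors p JOIN novels c ON c.author_id = p.id

Result:
id | name    | sales
---+---------+------
1  | Orwell  | 28579
2  | Le Guin | 73907
3  | Le Guin | 56011
4  | Orwell  | 19846
5  | Orwell  | 43592
6  | Le Guin | 37471
7  | Le Guin | 30739
8  | Le Guin | 47888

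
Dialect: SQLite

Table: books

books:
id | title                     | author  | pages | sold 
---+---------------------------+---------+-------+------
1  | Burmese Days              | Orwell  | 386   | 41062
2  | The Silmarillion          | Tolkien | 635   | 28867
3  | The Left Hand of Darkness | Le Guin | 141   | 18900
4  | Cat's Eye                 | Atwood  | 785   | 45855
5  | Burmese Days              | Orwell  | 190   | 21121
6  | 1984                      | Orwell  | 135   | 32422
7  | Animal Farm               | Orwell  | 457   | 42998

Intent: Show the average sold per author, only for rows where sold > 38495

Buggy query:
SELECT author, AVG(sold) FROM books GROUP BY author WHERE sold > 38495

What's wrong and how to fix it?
Bug: WHERE cannot follow GROUP BY

Fix: Move the WHERE clause before GROUP BY

Corrected query:
SELECT author, AVG(sold) FROM books WHERE sold > 38495 GROUP BY author

Result:
author | AVG(sold)
-------+----------
Atwood | 45855    
Orwell | 42030    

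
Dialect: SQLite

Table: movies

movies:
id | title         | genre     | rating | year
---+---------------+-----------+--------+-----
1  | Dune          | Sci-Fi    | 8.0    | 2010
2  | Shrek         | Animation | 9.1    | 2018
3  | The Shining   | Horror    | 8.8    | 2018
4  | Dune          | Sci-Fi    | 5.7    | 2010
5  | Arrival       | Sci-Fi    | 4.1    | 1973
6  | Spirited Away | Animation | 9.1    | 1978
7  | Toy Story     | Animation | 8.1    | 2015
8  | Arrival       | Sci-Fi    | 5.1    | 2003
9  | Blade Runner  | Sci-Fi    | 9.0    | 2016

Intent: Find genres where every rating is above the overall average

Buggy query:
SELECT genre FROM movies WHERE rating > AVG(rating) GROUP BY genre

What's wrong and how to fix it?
Bug: AVG() is an aggregate; it can't sit directly in WHERE

Fix: Compute the overall average in a scalar subquery and compare each group's MIN against it in HAVING

Corrected query:
SELECT genre FROM movies GROUP BY genre HAVING MIN(rating) > (SELECT AVG(rating) FROM movies)

Result:
genre    
---------
Animation
Horror   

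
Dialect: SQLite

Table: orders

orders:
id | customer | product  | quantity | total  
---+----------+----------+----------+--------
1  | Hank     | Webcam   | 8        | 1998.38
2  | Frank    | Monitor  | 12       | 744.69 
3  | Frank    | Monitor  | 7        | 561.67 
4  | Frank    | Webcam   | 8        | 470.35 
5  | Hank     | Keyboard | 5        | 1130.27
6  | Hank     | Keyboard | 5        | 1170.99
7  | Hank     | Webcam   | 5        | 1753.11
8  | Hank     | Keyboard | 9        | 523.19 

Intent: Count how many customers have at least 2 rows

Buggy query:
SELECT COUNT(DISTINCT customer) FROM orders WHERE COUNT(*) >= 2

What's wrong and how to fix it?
Bug: COUNT(*) cannot appear in WHERE; the per-group count doesn't exist yet

Fix: Use a subquery that GROUPs and filters with HAVING, then count its rows

Corrected query:
SELECT COUNT(*) FROM (SELECT customer FROM orders GROUP BY customer HAVING COUNT(*) >= 2)

Result:
COUNT(*)
--------
2       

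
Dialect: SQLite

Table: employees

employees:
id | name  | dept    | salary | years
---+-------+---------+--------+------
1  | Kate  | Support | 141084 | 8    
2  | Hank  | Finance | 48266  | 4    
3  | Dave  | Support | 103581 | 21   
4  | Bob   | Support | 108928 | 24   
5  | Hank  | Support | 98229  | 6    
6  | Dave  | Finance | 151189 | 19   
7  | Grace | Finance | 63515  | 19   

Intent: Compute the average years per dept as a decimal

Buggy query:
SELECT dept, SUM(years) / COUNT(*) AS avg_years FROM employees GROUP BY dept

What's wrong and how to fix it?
Bug: SUM(years) and COUNT(*) are both integers; the division truncates the fractional part

Fix: Cast one side to REAL so the division keeps the fractional part

Corrected query:
SELECT dept, SUM(years) * 1.0 / COUNT(*) AS avg_years FROM employees GROUP BY dept

Result:
dept    | avg_years
--------+----------
Finance | 14       
Support | 14.75    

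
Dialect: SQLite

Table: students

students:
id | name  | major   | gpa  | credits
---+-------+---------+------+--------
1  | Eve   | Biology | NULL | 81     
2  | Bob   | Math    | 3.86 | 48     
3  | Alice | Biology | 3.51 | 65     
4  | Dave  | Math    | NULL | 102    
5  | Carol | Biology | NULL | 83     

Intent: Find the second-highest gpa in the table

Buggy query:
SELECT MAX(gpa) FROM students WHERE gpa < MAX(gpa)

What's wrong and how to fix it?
Bug: MAX(gpa) on the right of the comparison is an aggregate-in-WHERE error

Fix: Compute the overall MAX in a subquery, then take MAX of rows below it

Corrected query:
SELECT MAX(gpa) FROM students WHERE gpa < (SELECT MAX(gpa) FROM students)

Result:
MAX(gpa)
--------
3.51    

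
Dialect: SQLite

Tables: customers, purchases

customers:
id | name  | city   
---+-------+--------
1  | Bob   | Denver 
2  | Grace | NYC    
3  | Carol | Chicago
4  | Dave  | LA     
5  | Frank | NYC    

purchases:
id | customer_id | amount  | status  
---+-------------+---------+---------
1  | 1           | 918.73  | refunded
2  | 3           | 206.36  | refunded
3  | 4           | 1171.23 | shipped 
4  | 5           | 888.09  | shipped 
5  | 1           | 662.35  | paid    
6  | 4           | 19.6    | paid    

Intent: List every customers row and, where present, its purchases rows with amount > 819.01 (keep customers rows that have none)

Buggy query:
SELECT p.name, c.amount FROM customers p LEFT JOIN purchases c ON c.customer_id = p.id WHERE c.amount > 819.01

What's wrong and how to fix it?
Bug: Filtering c.amount in WHERE discards the NULL rows produced by LEFT JOIN, turning it into an inner join

Fix: Move the right-table condition into the ON clause so unmatched parents are kept

Corrected query:
SELECT p.name, c.amount FROM customers p LEFT JOIN purchases c ON c.customer_id = p.id AND c.amount > 819.01

Result:
name  | amount 
------+--------
Bob   | 918.73 
Grace | NULL   
Carol | NULL   
Dave  | 1171.23
Frank | 888.09 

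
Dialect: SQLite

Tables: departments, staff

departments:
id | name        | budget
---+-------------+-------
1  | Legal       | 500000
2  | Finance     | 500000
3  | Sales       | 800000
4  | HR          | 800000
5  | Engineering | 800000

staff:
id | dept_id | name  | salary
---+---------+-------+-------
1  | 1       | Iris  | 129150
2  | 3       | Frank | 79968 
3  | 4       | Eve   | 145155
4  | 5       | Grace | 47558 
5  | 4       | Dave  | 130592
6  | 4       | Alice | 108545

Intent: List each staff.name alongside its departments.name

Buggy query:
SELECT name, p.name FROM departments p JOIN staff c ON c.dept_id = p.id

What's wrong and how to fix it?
Bug: Both tables have a 'name' column; the unqualified reference is ambiguous

Fix: Qualify the column with its table alias (c.name)

Corrected query:
SELECT c.name, p.name FROM departments p JOIN staff c ON c.dept_id = p.id

Result:
name  | name       
------+------------
Iris  | Legal      
Frank | Sales      
Eve   | HR         
Grace | Engineering
Dave  | HR         
Alice | HR         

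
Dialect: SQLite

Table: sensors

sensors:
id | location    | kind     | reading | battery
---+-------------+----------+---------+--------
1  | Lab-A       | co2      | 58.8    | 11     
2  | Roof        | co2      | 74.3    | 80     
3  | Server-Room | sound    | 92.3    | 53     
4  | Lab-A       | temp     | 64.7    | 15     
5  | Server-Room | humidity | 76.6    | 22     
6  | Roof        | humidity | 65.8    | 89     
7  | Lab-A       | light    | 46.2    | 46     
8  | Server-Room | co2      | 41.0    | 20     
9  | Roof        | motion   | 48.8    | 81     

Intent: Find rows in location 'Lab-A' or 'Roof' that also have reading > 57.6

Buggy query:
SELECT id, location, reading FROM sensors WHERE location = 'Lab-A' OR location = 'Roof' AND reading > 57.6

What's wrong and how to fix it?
Bug: Without parentheses, AND is evaluated before OR, so the reading filter only applies to the 'Roof' branch

Fix: Add parentheses around the OR so the AND applies to both alternatives

Corrected query:
SELECT id, location, reading FROM sensors WHERE (location = 'Lab-A' OR location = 'Roof') AND reading > 57.6

Result:
id | location | reading
---+----------+--------
1  | Lab-A    | 58.8   
2  | Roof     | 74.3   
4  | Lab-A    | 64.7   
6  | Roof     | 65.8   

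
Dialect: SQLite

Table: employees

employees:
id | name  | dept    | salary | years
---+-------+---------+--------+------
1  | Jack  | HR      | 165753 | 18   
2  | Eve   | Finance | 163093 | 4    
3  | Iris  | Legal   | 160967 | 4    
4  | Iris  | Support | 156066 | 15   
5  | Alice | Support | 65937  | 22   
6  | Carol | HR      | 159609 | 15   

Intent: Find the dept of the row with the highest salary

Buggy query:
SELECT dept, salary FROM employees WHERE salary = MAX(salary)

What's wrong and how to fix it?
Bug: MAX(salary) is an aggregate and cannot be used directly in WHERE

Fix: Use a subquery: WHERE salary = (SELECT MAX(salary) FROM employees)

Corrected query:
SELECT dept, salary FROM employees WHERE salary = (SELECT MAX(salary) FROM employees)

Result:
dept | salary
-----+-------
HR   | 165753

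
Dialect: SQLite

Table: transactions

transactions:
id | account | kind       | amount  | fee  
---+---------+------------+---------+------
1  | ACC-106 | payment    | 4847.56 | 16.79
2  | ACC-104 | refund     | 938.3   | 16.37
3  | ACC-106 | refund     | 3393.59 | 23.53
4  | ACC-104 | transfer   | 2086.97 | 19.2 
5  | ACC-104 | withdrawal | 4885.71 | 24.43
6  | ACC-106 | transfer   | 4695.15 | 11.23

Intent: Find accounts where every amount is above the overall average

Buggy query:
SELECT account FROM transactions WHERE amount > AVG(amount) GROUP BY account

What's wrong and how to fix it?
Bug: AVG() is an aggregate; it can't sit directly in WHERE

Fix: Compute the overall average in a scalar subquery and compare each group's MIN against it in HAVING

Corrected query:
SELECT account FROM transactions GROUP BY account HAVING MIN(amount) > (SELECT AVG(amount) FROM transactions)

Result:
(no rows)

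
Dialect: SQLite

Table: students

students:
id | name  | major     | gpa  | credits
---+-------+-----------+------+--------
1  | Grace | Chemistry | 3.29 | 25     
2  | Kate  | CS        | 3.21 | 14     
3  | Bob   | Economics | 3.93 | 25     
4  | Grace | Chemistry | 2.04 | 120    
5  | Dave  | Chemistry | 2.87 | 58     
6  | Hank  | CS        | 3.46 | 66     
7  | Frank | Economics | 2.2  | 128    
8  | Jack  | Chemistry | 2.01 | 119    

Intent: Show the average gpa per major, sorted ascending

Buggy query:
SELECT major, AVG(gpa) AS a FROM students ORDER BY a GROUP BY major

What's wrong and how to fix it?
Bug: GROUP BY must precede ORDER BY

Fix: Move ORDER BY to the end, after GROUP BY

Corrected query:
SELECT major, AVG(gpa) AS a FROM students GROUP BY major ORDER BY a

Result:
major     | a     
----------+-------
Chemistry | 2.5525
Economics | 3.065 
CS        | 3.335 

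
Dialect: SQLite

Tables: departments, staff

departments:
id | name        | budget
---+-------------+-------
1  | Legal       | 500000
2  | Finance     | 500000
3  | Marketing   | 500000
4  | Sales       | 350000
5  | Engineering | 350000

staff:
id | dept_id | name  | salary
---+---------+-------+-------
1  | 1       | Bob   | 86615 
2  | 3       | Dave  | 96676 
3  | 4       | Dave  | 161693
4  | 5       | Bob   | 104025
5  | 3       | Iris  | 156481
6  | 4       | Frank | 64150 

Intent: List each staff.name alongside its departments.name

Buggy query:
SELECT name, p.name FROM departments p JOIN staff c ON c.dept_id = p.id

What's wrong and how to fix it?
Bug: 'name' exists in both joined tables, so the database can't tell which one is meant

Fix: Qualify the column with its table alias (c.name)

Corrected query:
SELECT c.name, p.name FROM departments p JOIN staff c ON c.dept_id = p.id

Result:
name  | name       
------+------------
Bob   | Legal      
Dave  | Marketing  
Dave  | Sales      
Bob   | Engineering
Iris  | Marketing  
Frank | Sales      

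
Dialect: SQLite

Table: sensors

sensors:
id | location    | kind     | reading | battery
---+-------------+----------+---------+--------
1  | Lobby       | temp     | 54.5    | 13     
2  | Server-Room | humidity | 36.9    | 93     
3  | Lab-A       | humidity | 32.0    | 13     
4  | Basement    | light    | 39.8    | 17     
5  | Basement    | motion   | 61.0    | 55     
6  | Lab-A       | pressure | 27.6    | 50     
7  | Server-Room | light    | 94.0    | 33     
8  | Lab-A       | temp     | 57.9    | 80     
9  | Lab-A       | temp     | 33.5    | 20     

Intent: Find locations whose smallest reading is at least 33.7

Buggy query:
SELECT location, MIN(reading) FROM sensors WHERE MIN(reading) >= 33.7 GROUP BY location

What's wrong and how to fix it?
Bug: Aggregates like MIN are computed per group after WHERE runs

Fix: Use HAVING for the per-group MIN condition

Corrected query:
SELECT location, MIN(reading) FROM sensors GROUP BY location HAVING MIN(reading) >= 33.7

Result:
location    | MIN(reading)
------------+-------------
Basement    | 39.8        
Lobby       | 54.5        
Server-Room | 36.9        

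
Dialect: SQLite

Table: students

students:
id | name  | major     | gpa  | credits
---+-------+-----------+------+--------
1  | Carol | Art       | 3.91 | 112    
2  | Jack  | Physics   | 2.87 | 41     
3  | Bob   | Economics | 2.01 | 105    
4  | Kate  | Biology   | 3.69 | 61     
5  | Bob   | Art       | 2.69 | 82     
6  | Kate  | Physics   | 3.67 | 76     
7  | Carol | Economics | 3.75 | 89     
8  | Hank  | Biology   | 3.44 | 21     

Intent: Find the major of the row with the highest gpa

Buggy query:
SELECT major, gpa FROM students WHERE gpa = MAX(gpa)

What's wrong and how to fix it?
Bug: MAX(gpa) is an aggregate and cannot be used directly in WHERE

Fix: Use a subquery: WHERE gpa = (SELECT MAX(gpa) FROM students)

Corrected query:
SELECT major, gpa FROM students WHERE gpa = (SELECT MAX(gpa) FROM students)

Result:
major | gpa 
------+-----
Art   | 3.91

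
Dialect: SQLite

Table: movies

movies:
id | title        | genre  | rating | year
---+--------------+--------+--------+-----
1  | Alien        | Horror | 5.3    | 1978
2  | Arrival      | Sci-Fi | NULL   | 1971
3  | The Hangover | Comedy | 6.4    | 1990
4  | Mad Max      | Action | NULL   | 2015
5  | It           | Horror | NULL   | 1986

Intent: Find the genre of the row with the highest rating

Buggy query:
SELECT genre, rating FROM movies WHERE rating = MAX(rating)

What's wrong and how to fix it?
Bug: MAX(rating) is an aggregate and cannot be used directly in WHERE

Fix: Wrap MAX in a scalar subquery so WHERE compares against a single value

Corrected query:
SELECT genre, rating FROM movies WHERE rating = (SELECT MAX(rating) FROM movies)

Result:
genre  | rating
-------+-------
Comedy | 6.4   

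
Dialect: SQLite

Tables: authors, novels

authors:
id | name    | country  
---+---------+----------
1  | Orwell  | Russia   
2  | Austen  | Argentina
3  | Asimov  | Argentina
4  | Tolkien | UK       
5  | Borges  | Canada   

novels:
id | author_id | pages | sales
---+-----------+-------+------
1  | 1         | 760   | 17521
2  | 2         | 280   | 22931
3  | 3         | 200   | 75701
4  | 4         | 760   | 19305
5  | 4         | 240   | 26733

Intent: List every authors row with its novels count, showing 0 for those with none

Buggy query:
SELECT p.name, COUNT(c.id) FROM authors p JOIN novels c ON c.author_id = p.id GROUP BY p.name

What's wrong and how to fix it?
Bug: An inner join excludes parents with zero children

Fix: Use LEFT JOIN so parents without children still appear (COUNT(c.id) gives 0)

Corrected query:
SELECT p.name, COUNT(c.id) FROM authors p LEFT JOIN novels c ON c.author_id = p.id GROUP BY p.name

Result:
name    | COUNT(c.id)
--------+------------
Asimov  | 1          
Austen  | 1          
Borges  | 0          
Orwell  | 1          
Tolkien | 2          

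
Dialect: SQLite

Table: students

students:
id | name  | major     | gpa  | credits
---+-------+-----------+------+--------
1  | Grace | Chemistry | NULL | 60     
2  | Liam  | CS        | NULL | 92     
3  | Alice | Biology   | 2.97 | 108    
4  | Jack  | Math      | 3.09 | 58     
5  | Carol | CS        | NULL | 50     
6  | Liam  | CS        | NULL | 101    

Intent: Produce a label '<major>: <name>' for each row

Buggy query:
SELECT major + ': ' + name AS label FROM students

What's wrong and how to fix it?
Bug: '+' is numeric addition; on text columns SQLite converts them to 0 instead of concatenating

Fix: Use the || operator for string concatenation

Corrected query:
SELECT major || ': ' || name AS label FROM students

Result:
label           
----------------
Chemistry: Grace
CS: Liam        
Biology: Alice  
Math: Jack      
CS: Carol       
CS: Liam        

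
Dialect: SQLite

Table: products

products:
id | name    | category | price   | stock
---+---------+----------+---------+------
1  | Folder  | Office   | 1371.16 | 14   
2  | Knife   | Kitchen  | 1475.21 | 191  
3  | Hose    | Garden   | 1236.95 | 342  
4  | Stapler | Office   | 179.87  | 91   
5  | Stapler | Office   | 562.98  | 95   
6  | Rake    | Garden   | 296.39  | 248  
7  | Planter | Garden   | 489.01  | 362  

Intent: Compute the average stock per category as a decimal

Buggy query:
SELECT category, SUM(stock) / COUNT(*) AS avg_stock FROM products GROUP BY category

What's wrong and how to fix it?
Bug: Both operands are integers, so '/' performs integer division and truncates

Fix: Cast one side to REAL so the division keeps the fractional part

Corrected query:
SELECT category, SUM(stock) * 1.0 / COUNT(*) AS avg_stock FROM products GROUP BY category

Result:
category | avg_stock 
---------+-----------
Garden   | 317.333333
Kitchen  | 191       
Office   | 66.666667 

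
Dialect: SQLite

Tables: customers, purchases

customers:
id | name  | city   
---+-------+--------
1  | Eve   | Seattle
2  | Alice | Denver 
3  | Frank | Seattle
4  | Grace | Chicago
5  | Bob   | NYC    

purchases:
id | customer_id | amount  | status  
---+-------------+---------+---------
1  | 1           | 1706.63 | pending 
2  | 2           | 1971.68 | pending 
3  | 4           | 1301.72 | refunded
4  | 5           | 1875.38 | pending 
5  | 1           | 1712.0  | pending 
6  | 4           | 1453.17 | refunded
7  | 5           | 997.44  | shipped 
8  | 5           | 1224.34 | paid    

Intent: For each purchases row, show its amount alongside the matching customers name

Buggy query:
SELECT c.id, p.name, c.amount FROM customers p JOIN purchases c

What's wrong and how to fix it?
Bug: Missing join condition: each purchases row is matched to all customers rows instead of just its own

Fix: Add ON c.customer_id = p.id to the JOIN

Corrected query:
SELECT c.id, p.name, c.amount FROM customers p JOIN purchases c ON c.customer_id = p.id

Result:
id | name  | amount 
---+-------+--------
1  | Eve   | 1706.63
2  | Alice | 1971.68
3  | Grace | 1301.72
4  | Bob   | 1875.38
5  | Eve   | 1712   
6  | Grace | 1453.17
7  | Bob   | 997.44 
8  | Bob   | 1224.34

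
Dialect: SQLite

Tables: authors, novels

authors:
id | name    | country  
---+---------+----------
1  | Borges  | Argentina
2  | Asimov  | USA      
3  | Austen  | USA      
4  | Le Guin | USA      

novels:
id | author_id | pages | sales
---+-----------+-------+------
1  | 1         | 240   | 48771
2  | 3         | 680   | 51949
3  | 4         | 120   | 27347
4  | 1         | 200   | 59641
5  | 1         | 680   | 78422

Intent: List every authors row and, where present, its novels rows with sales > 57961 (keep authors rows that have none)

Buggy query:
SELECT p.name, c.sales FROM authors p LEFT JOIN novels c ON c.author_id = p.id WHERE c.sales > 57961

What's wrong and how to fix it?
Bug: Filtering c.sales in WHERE discards the NULL rows produced by LEFT JOIN, turning it into an inner join

Fix: Put 'c.sales > 57961' in the JOIN's ON clause instead of WHERE

Corrected query:
SELECT p.name, c.sales FROM authors p LEFT JOIN novels c ON c.author_id = p.id AND c.sales > 57961

Result:
name    | sales
--------+------
Borges  | 59641
Borges  | 78422
Asimov  | NULL 
Austen  | NULL 
Le Guin | NULL 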